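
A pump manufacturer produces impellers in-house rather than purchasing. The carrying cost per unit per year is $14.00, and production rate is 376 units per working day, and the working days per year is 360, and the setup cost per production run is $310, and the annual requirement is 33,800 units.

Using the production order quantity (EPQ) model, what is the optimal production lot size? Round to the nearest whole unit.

1,412 units

Daily demand d = 33,800/360 = 93.889; p = 376; 1 − d/p = 0.75030
EPQ = √(2DS / (H(1 − d/p)))
    = √(2 × 33,800 × 310 / (14 × 0.75030)) ≈ 1,412.45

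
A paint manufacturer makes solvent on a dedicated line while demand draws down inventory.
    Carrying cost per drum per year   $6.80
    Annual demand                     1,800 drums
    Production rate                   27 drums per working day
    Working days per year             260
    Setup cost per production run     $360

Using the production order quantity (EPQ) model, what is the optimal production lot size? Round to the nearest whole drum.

506 drums

d = 1,800/260 = 6.9231 drums/day;  effective holding cost H(1 − d/p) = 6.8·(1 − 6.9231/27) = 5.05641
Q* = √(2DS / H_eff) = √(2·1,800·360 / 5.05641) ≈ 506.27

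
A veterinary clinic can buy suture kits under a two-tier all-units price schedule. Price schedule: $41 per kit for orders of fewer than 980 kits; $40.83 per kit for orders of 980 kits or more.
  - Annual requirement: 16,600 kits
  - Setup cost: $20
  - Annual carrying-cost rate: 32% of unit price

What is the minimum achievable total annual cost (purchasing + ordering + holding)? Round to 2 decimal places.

$683,551.56

H₁ = 32%×$41 = $13.1200;  H₂ = 32%×$40.83 = $13.0656
EOQ₁ = √(2×16,600×20/13.1200) = 224.97  (< 980, feasible at tier 1)
EOQ₂ = √(2×16,600×20/13.0656) = 225.43  (< 980 → use Q = 980 at tier-2 price)
TC(tier 1 (EOQ₁), Q≈225.0) = $683,551.56
TC(tier 2, Q≈980.0) = $684,518.92
Minimum at tier 1 (EOQ₁): $683,551.56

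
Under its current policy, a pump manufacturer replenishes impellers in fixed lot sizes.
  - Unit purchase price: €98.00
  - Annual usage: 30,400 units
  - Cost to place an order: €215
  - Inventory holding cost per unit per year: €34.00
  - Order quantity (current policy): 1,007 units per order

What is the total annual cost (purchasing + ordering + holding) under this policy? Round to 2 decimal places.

Annual ordering cost = (D/Q)·S = (30,400/1,007) × 215 = €6,490.57
Annual holding cost  = (Q/2)·H = (1,007/2) × 34 = €17,119.00
Purchase cost = D·C = 30,400 × 98 = €2,979,200.00
Total = €6,490.57 + €17,119.00 + €2,979,200.00 = €3,002,809.57

€3,002,809.57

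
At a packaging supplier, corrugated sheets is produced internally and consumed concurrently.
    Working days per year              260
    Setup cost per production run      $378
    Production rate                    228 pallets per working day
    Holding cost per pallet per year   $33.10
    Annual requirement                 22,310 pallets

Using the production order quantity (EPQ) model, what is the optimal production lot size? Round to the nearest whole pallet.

Daily demand d = 22,310/260 = 85.808; p = 228; 1 − d/p = 0.62365
EPQ = √(2DS / (H(1 − d/p)))
    = √(2 × 22,310 × 378 / (33.1 × 0.62365)) ≈ 903.91

904 pallets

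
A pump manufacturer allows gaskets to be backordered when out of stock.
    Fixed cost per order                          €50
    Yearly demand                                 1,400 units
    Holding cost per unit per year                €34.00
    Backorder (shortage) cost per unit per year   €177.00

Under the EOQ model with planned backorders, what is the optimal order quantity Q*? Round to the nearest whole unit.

Basic EOQ = √(2·1,400·50/34) = 64.169
Backorder adjustment √((H+b)/b) = √((34+177)/177) = 1.0918
Q* = 64.169 × 1.0918 ≈ 70.06

70 units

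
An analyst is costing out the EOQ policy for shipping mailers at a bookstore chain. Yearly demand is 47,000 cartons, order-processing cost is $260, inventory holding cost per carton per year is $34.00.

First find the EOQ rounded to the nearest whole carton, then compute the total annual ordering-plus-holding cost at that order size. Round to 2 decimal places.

$28,826.38

EOQ = √(2DS/H) = √(2 × 47,000 × 260 / 34)
    = √(718,823.53) ≈ 847.83 → Q = 848 cartons
Orders/yr = 47,000/848 = 55.425; ordering cost = 55.425 × $260 = $14,410.38
Average inventory = 848/2 = 424; holding cost = 424 × $34 = $14,416.00
Total = $14,410.38 + $14,416.00 = $28,826.38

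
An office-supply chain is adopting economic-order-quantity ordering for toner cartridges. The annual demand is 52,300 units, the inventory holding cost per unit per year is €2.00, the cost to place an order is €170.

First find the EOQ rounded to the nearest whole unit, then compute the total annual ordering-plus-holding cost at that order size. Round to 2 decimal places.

Q* = √(2·D·S / H) = √(2·52,300·170 / 2) = √8,891,000.0 ≈ 2,981.78 → Q = 2,982 units
Annual ordering cost = (D/Q)·S = (52,300/2,982) × 170 = €2,981.56
Annual holding cost  = (Q/2)·H = (2,982/2) × 2 = €2,982.00
Total = €2,981.56 + €2,982.00 = €5,963.56

€5,963.56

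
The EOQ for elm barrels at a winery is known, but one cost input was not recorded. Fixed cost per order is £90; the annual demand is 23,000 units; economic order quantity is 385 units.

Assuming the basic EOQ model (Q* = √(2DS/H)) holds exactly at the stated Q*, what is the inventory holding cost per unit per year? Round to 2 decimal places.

Since Q* = (2DS/H)^½, squaring gives Q*²·H = 2DS.
H = 2DS / Q² = 2 × 23,000 × 90 / 385² = 27.9305

£27.93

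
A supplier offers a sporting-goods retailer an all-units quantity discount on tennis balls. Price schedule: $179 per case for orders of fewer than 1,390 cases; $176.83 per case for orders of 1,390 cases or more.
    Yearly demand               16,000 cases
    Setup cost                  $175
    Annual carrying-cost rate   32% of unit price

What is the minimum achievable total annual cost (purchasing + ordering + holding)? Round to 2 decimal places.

H₁ = 32%×$179 = $57.2800;  H₂ = 32%×$176.83 = $56.5856
EOQ₁ = √(2×16,000×175/57.2800) = 312.67  (< 1,390, feasible at tier 1)
EOQ₂ = √(2×16,000×175/56.5856) = 314.59  (< 1,390 → use Q = 1,390 at tier-2 price)
TC(tier 1 (EOQ₁), Q≈312.7) = $2,881,910.00
TC(tier 2, Q≈1,390.0) = $2,870,621.38
Minimum at tier 2: $2,870,621.38

$2,870,621.38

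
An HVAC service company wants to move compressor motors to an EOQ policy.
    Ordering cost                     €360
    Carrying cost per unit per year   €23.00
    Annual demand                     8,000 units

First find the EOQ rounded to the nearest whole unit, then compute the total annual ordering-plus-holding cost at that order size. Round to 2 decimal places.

€11,510.00

2DS/H = 2·8,000·360/23 = 250,434.78
EOQ = √250,434.78 ≈ 500.43 → Q = 500 units
Ordering: D/Q × S = 8,000/500 × €360 = €5,760.00
Holding:  Q/2 × H = 500/2 × €23 = €5,750.00
Total = €5,760.00 + €5,750.00 = €11,510.00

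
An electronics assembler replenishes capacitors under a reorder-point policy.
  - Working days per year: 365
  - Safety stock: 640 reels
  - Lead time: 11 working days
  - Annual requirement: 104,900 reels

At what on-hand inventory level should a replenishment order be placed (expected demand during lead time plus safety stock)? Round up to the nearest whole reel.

Daily demand d = 104,900 / 365 = 287.397 reels/day
Demand during lead time = 287.397 × 11 = 3,161.37
Reorder point = 3,161.37 + 640 = 3,801.37 → round up

3,802 reels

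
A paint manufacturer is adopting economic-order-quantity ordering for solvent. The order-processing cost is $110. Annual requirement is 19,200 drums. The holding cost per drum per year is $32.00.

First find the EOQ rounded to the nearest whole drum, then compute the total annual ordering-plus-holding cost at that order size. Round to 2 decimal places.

Optimal lot size Q* = (2 × 19,200 × $110 / $32)^½ ≈ 363.32 → Q = 363 drums
Orders/yr = 19,200/363 = 52.893; ordering cost = 52.893 × $110 = $5,818.18
Average inventory = 363/2 = 181.5; holding cost = 181.5 × $32 = $5,808.00
Total = $5,818.18 + $5,808.00 = $11,626.18

$11,626.18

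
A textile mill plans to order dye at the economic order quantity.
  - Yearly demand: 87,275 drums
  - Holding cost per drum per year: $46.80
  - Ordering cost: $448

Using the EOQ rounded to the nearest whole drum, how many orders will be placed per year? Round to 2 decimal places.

2DS/H = 2·87,275·448/46.8 = 1,670,905.98
EOQ = √1,670,905.98 ≈ 1,292.64 → Q = 1,293
N = D/Q = 87,275/1,293 ≈ 67.498 orders/yr

67.50 orders per year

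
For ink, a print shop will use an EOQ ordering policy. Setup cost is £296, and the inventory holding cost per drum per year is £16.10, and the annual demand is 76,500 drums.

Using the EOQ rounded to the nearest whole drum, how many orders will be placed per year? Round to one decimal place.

Optimal lot size Q* = (2 × 76,500 × £296 / £16.1)^½ ≈ 1,677.18 → Q = 1,677
N = D/Q = 76,500/1,677 ≈ 45.617 orders/yr

45.6 orders per year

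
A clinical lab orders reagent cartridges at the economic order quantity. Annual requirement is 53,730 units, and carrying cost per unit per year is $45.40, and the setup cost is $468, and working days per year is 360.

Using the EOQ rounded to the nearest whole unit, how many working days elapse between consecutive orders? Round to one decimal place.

7.0 days

Optimal lot size Q* = (2 × 53,730 × $468 / $45.4)^½ ≈ 1,052.49 → Q = 1,052 units
Cycle time = (working days × Q)/D = (360 × 1,052) / 53,730 = 7.049 days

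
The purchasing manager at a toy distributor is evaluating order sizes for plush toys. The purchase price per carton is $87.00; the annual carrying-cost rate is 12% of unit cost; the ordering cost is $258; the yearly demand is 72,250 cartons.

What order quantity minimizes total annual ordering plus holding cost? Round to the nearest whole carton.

1,890 cartons

Holding cost per carton per year: H = 12% × $87 = $10.4400
Optimal lot size Q* = (2 × 72,250 × $258 / $10.44)^½ ≈ 1,889.70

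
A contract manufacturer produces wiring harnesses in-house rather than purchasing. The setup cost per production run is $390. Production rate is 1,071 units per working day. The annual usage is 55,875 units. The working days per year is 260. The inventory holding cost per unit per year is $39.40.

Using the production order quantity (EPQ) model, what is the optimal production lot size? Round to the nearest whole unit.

Daily demand d = 55,875/260 = 214.904; p = 1071; 1 − d/p = 0.79934
EPQ = √(2DS / (H(1 − d/p)))
    = √(2 × 55,875 × 390 / (39.4 × 0.79934)) ≈ 1,176.36

1,176 units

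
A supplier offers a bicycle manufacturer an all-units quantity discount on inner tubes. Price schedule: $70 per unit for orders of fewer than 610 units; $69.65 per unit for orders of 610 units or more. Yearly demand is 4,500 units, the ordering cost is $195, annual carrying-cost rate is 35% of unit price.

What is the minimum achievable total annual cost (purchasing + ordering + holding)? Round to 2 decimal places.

$321,557.25

H₁ = 35%×$70 = $24.5000;  H₂ = 35%×$69.65 = $24.3775
EOQ₁ = √(2×4,500×195/24.5000) = 267.64  (< 610, feasible at tier 1)
EOQ₂ = √(2×4,500×195/24.3775) = 268.31  (< 610 → use Q = 610 at tier-2 price)
TC(tier 1 (EOQ₁), Q≈267.6) = $321,557.25
TC(tier 2, Q≈610.0) = $322,298.66
Minimum at tier 1 (EOQ₁): $321,557.25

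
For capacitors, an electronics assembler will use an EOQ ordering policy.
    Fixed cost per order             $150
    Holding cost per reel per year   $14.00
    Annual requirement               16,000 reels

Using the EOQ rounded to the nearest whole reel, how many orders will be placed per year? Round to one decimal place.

Q* = √(2·D·S / H) = √(2·16,000·150 / 14) = √342,857.1 ≈ 585.54 → Q = 586
Orders per year = D/Q = 16,000 / 586 = 27.304

27.3 orders per year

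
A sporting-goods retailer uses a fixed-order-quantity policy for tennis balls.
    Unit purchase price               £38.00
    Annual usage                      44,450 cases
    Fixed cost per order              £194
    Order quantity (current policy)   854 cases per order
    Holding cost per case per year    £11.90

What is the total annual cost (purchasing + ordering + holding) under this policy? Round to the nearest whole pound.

Orders/yr = 44,450/854 = 52.049; ordering cost = 52.049 × £194 = £10,097.54
Average inventory = 854/2 = 427; holding cost = 427 × £11.9 = £5,081.30
Purchase cost = D·C = 44,450 × 38 = £1,689,100.00
Total = £10,097.54 + £5,081.30 + £1,689,100.00 = £1,704,278.84

£1,704,279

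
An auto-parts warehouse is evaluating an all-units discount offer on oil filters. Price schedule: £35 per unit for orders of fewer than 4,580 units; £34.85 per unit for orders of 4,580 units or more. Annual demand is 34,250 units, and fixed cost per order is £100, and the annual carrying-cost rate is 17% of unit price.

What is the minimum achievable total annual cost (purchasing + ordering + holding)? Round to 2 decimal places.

H₁ = 17%×£35 = £5.9500;  H₂ = 17%×£34.85 = £5.9245
EOQ₁ = √(2×34,250×100/5.9500) = 1,072.97  (< 4,580, feasible at tier 1)
EOQ₂ = √(2×34,250×100/5.9245) = 1,075.27  (< 4,580 → use Q = 4,580 at tier-2 price)
TC(tier 1 (EOQ₁), Q≈1,073.0) = £1,205,134.16
TC(tier 2, Q≈4,580.0) = £1,207,927.42
Minimum at tier 1 (EOQ₁): £1,205,134.16

£1,205,134.16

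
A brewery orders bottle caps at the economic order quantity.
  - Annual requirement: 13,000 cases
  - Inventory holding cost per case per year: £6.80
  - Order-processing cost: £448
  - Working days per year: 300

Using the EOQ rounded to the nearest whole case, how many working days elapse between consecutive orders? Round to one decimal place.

Optimal lot size Q* = (2 × 13,000 × £448 / £6.8)^½ ≈ 1,308.79 → Q = 1,309 cases
Cycle time = (working days × Q)/D = (300 × 1,309) / 13,000 = 30.208 days

30.2 days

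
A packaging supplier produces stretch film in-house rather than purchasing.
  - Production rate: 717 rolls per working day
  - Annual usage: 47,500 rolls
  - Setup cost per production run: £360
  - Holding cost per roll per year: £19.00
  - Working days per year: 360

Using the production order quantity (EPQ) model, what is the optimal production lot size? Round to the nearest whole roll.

Daily demand d = 47,500/360 = 131.944; p = 717; 1 − d/p = 0.81598
EPQ = √(2DS / (H(1 − d/p)))
    = √(2 × 47,500 × 360 / (19 × 0.81598)) ≈ 1,485.24

1,485 rolls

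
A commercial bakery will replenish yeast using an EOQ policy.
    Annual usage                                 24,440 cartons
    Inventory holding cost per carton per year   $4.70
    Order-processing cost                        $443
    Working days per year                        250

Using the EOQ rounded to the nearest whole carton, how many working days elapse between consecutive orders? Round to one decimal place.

22.0 days

Optimal lot size Q* = (2 × 24,440 × $443 / $4.7)^½ ≈ 2,146.44 → Q = 2,146 cartons
Cycle time = (working days × Q)/D = (250 × 2,146) / 24,440 = 21.952 days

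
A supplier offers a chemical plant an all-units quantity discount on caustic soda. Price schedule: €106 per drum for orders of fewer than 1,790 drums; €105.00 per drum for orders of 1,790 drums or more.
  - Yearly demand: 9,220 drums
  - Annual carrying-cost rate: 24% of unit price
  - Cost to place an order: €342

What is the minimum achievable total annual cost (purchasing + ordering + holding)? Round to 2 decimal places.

H₁ = 24%×€106 = €25.4400;  H₂ = 24%×€105.00 = €25.2000
EOQ₁ = √(2×9,220×342/25.4400) = 497.89  (< 1,790, feasible at tier 1)
EOQ₂ = √(2×9,220×342/25.2000) = 500.26  (< 1,790 → use Q = 1,790 at tier-2 price)
TC(tier 1 (EOQ₁), Q≈497.9) = €989,986.37
TC(tier 2, Q≈1,790.0) = €992,415.59
Minimum at tier 1 (EOQ₁): €989,986.37

€989,986.37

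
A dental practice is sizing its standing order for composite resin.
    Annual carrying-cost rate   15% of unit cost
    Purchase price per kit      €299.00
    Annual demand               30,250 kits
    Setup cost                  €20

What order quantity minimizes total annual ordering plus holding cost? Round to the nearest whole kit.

H = i·C = 0.15 × €299 = €44.8500 per kit-year
2DS/H = 2·30,250·20/44.85 = 26,978.82
EOQ = √26,978.82 ≈ 164.25

164 kits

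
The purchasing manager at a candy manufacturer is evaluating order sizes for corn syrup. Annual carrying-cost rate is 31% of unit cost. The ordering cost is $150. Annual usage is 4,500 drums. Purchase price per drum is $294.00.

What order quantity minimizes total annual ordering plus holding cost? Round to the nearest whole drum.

H = i·C = 0.31 × $294 = $91.1400 per drum-year
2DS/H = 2·4,500·150/91.14 = 14,812.38
EOQ = √14,812.38 ≈ 121.71

122 drums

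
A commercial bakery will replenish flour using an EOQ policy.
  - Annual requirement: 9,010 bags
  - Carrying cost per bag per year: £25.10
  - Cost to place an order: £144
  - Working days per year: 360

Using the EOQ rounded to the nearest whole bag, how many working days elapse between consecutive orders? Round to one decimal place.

12.9 days

2DS/H = 2·9,010·144/25.1 = 103,381.67
EOQ = √103,381.67 ≈ 321.53 → Q = 322 bags
T = Q/D × 360 days = 322/9,010 × 360 = 12.866 days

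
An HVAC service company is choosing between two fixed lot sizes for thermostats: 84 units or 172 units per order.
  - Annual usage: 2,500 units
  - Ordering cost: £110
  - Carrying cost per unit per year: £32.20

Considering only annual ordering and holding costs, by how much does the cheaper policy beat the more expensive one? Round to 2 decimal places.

For each Q, cost = (D/Q)·S + (Q/2)·H.
TC(84) = (2,500/84)×110 + (84/2)×32.2 = £4,626.21
TC(172) = (2,500/172)×110 + (172/2)×32.2 = £4,368.04
|ΔTC| = |£4,626.21 − £4,368.04| = £258.17

£258.17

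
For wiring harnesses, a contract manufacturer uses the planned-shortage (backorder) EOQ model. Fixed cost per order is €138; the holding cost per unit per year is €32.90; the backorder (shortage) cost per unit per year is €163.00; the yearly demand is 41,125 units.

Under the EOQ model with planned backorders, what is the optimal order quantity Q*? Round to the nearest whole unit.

644 units

Basic EOQ = √(2·41,125·138/32.9) = 587.367
Backorder adjustment √((H+b)/b) = √((32.9+163)/163) = 1.0963
Q* = 587.367 × 1.0963 ≈ 643.92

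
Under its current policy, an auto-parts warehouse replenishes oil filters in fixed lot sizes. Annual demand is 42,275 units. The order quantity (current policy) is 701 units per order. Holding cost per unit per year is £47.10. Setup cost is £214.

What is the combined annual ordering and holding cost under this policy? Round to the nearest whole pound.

Ordering: D/Q × S = 42,275/701 × £214 = £12,905.63
Holding:  Q/2 × H = 701/2 × £47.1 = £16,508.55
Total = £12,905.63 + £16,508.55 = £29,414.18

£29,414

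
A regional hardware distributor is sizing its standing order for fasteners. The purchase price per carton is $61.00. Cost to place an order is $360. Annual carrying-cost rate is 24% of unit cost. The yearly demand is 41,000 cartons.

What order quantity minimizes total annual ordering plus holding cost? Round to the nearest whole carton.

H = i·C = 0.24 × $61 = $14.6400 per carton-year
Optimal lot size Q* = (2 × 41,000 × $360 / $14.64)^½ ≈ 1,420.00

1,420 cartons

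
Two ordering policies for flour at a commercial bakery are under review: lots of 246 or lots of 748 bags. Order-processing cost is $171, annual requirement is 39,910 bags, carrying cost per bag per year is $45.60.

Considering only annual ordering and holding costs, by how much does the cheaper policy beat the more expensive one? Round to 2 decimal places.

$7,172.91

TC(Q) = (D/Q)S + (Q/2)H
TC(246) = (39,910/246)×171 + (246/2)×45.6 = $33,351.12
TC(748) = (39,910/748)×171 + (748/2)×45.6 = $26,178.21
Lots of 748 are cheaper by $7,172.91.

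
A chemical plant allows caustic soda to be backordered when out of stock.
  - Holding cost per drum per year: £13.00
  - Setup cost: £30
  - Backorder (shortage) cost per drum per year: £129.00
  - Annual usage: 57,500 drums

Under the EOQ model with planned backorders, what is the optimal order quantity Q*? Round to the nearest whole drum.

540 drums

Basic EOQ = √(2·57,500·30/13) = 515.155
Backorder adjustment √((H+b)/b) = √((13+129)/129) = 1.0492
Q* = 515.155 × 1.0492 ≈ 540.49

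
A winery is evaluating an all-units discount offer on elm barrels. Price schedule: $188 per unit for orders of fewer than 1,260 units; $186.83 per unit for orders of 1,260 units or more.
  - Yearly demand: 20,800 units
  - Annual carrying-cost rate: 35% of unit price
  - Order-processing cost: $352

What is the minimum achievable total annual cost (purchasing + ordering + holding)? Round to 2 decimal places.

H₁ = 35%×$188 = $65.8000;  H₂ = 35%×$186.83 = $65.3905
EOQ₁ = √(2×20,800×352/65.8000) = 471.74  (< 1,260, feasible at tier 1)
EOQ₂ = √(2×20,800×352/65.3905) = 473.22  (< 1,260 → use Q = 1,260 at tier-2 price)
TC(tier 1 (EOQ₁), Q≈471.7) = $3,941,440.66
TC(tier 2, Q≈1,260.0) = $3,933,070.81
Minimum at tier 2: $3,933,070.81

$3,933,070.81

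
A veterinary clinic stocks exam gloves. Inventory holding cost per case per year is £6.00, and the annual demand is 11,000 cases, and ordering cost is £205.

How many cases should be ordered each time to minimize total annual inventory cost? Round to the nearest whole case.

867 cases

EOQ = √(2DS/H) = √(2 × 11,000 × 205 / 6)
    = √(751,666.67) ≈ 866.99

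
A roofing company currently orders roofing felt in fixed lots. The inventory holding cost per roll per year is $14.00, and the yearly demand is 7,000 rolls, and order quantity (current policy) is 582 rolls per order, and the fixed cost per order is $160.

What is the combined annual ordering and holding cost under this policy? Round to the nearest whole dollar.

$5,998

Orders/yr = 7,000/582 = 12.027; ordering cost = 12.027 × $160 = $1,924.40
Average inventory = 582/2 = 291; holding cost = 291 × $14 = $4,074.00
Total = $1,924.40 + $4,074.00 = $5,998.40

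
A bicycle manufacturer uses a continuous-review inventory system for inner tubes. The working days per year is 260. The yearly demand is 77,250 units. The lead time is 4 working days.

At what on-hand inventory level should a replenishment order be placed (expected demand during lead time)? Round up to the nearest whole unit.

Daily demand d = 77,250 / 260 = 297.115 units/day
Demand during lead time = 297.115 × 4 = 1,188.46
Reorder point = 1,188.46 → round up

1,189 units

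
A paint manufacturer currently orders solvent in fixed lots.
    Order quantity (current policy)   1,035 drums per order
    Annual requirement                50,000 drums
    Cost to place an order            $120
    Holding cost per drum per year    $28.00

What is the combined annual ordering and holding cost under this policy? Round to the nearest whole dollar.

$20,287

Ordering: D/Q × S = 50,000/1,035 × $120 = $5,797.10
Holding:  Q/2 × H = 1,035/2 × $28 = $14,490.00
Total = $5,797.10 + $14,490.00 = $20,287.10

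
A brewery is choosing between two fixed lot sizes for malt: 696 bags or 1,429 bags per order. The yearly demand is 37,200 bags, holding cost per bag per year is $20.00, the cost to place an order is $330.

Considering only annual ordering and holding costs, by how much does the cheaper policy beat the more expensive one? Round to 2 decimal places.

$1,717.31

TC(Q) = (D/Q)S + (Q/2)H
TC(696) = (37,200/696)×330 + (696/2)×20 = $24,597.93
TC(1,429) = (37,200/1,429)×330 + (1,429/2)×20 = $22,880.62
Cheaper: Q = 1,429.  Difference = $1,717.31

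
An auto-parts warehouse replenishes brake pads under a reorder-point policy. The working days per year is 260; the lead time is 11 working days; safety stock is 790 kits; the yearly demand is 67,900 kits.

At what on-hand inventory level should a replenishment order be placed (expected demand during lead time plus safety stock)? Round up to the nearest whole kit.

3,663 kits

Daily demand d = 67,900 / 260 = 261.154 kits/day
Demand during lead time = 261.154 × 11 = 2,872.69
Reorder point = 2,872.69 + 790 = 3,662.69 → round up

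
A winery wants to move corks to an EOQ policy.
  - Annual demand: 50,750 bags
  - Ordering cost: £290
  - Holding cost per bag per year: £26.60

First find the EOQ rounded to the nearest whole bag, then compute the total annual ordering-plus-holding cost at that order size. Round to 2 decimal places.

Optimal lot size Q* = (2 × 50,750 × £290 / £26.6)^½ ≈ 1,051.94 → Q = 1,052 bags
Annual ordering cost = (D/Q)·S = (50,750/1,052) × 290 = £13,990.02
Annual holding cost  = (Q/2)·H = (1,052/2) × 26.6 = £13,991.60
Total = £13,990.02 + £13,991.60 = £27,981.62

£27,981.62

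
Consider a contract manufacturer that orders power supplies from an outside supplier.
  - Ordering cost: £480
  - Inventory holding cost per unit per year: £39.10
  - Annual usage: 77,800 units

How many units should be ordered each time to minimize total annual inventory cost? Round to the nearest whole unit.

2DS/H = 2·77,800·480/39.1 = 1,910,179.03
EOQ = √1,910,179.03 ≈ 1,382.09

1,382 units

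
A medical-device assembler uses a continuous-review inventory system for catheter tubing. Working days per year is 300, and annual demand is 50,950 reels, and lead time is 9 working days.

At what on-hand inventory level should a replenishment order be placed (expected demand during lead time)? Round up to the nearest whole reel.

Daily demand d = 50,950 / 300 = 169.833 reels/day
Demand during lead time = 169.833 × 9 = 1,528.50
Reorder point = 1,528.50 → round up

1,529 reels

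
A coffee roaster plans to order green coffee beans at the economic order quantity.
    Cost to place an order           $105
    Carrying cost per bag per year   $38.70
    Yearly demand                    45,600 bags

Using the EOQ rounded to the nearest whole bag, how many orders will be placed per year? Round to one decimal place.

91.8 orders per year

2DS/H = 2·45,600·105/38.7 = 247,441.86
EOQ = √247,441.86 ≈ 497.44 → Q = 497
Orders per year = D/Q = 45,600 / 497 = 91.751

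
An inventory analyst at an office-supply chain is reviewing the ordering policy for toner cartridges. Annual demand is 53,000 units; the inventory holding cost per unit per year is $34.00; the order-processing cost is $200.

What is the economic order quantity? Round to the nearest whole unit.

790 units

2DS/H = 2·53,000·200/34 = 623,529.41
EOQ = √623,529.41 ≈ 789.64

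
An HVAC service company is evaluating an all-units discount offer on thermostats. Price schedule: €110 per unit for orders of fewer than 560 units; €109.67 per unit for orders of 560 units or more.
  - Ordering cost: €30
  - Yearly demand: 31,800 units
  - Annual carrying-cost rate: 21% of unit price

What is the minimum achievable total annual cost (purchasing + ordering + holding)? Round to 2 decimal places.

€3,495,658.17

H₁ = 21%×€110 = €23.1000;  H₂ = 21%×€109.67 = €23.0307
EOQ₁ = √(2×31,800×30/23.1000) = 287.40  (< 560, feasible at tier 1)
EOQ₂ = √(2×31,800×30/23.0307) = 287.83  (< 560 → use Q = 560 at tier-2 price)
TC(tier 1 (EOQ₁), Q≈287.4) = €3,504,638.89
TC(tier 2, Q≈560.0) = €3,495,658.17
Minimum at tier 2: €3,495,658.17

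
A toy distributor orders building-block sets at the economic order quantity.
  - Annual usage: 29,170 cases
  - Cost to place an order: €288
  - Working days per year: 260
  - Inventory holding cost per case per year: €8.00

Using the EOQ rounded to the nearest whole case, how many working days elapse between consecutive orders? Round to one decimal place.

Q* = √(2·D·S / H) = √(2·29,170·288 / 8) = √2,100,240.0 ≈ 1,449.22 → Q = 1,449 cases
T = Q/D × 260 days = 1,449/29,170 × 260 = 12.915 days

12.9 days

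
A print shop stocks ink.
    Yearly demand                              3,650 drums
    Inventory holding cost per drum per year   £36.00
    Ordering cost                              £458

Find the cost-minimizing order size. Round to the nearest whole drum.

2DS/H = 2·3,650·458/36 = 92,872.22
EOQ = √92,872.22 ≈ 304.75

305 drums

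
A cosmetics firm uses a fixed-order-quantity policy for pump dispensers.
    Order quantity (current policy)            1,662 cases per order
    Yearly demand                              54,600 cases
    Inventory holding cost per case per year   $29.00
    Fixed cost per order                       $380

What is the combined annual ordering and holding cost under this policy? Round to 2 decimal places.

Orders/yr = 54,600/1,662 = 32.852; ordering cost = 32.852 × $380 = $12,483.75
Average inventory = 1,662/2 = 831; holding cost = 831 × $29 = $24,099.00
Total = $12,483.75 + $24,099.00 = $36,582.75

$36,582.75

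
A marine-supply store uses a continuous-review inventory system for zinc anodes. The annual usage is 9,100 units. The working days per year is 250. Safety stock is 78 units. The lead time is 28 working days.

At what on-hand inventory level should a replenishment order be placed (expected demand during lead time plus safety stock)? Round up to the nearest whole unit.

Daily demand d = 9,100 / 250 = 36.400 units/day
Demand during lead time = 36.400 × 28 = 1,019.20
Reorder point = 1,019.20 + 78 = 1,097.20 → round up

1,098 units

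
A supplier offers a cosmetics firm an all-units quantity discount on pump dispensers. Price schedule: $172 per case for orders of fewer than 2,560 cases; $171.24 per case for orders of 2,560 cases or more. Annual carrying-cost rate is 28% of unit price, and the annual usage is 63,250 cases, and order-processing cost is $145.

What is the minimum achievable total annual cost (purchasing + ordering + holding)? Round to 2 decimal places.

$10,895,884.94

H₁ = 28%×$172 = $48.1600;  H₂ = 28%×$171.24 = $47.9472
EOQ₁ = √(2×63,250×145/48.1600) = 617.14  (< 2,560, feasible at tier 1)
EOQ₂ = √(2×63,250×145/47.9472) = 618.51  (< 2,560 → use Q = 2,560 at tier-2 price)
TC(tier 1 (EOQ₁), Q≈617.1) = $10,908,721.62
TC(tier 2, Q≈2,560.0) = $10,895,884.94
Minimum at tier 2: $10,895,884.94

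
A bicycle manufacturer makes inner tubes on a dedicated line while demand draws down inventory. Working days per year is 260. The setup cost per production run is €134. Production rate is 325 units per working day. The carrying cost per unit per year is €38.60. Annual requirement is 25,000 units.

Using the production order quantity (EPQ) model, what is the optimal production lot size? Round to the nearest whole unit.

496 units

Daily demand d = 25,000/260 = 96.154; p = 325; 1 − d/p = 0.70414
EPQ = √(2DS / (H(1 − d/p)))
    = √(2 × 25,000 × 134 / (38.6 × 0.70414)) ≈ 496.49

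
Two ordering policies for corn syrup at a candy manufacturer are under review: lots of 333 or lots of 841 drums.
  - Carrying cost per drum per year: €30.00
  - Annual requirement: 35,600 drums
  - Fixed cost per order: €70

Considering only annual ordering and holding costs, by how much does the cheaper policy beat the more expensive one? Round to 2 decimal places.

For each Q, cost = (D/Q)·S + (Q/2)·H.
TC(333) = (35,600/333)×70 + (333/2)×30 = €12,478.48
TC(841) = (35,600/841)×70 + (841/2)×30 = €15,578.14
Cheaper: Q = 333.  Difference = €3,099.66

€3,099.66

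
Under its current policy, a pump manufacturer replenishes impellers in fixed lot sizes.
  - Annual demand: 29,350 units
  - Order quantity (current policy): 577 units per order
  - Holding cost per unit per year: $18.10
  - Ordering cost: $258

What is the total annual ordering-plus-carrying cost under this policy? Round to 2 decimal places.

$18,345.42

Annual ordering cost = (D/Q)·S = (29,350/577) × 258 = $13,123.57
Annual holding cost  = (Q/2)·H = (577/2) × 18.1 = $5,221.85
Total = $13,123.57 + $5,221.85 = $18,345.42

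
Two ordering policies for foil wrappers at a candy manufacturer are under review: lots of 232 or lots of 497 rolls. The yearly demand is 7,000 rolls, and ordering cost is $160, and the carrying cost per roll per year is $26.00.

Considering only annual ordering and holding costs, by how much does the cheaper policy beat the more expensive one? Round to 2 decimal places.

$870.93

For each Q, cost = (D/Q)·S + (Q/2)·H.
TC(232) = (7,000/232)×160 + (232/2)×26 = $7,843.59
TC(497) = (7,000/497)×160 + (497/2)×26 = $8,714.52
Lots of 232 are cheaper by $870.93.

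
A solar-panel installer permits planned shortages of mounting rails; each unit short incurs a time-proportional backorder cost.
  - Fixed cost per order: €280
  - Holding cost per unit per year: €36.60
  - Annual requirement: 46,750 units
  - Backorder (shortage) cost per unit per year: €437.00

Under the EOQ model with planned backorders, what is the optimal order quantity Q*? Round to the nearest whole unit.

Q* = √(2DS/H) · √((H + b)/b)
   = √(2 × 46,750 × 280 / 36.6) · √((36.6 + 437) / 437)
   = 845.754 × 1.0410 ≈ 880.46

880 units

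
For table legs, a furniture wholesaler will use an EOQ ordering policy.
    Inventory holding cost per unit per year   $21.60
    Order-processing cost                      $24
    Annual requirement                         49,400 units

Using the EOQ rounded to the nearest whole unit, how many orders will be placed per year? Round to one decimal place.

149.2 orders per year

Optimal lot size Q* = (2 × 49,400 × $24 / $21.6)^½ ≈ 331.33 → Q = 331
Orders per year = D/Q = 49,400 / 331 = 149.245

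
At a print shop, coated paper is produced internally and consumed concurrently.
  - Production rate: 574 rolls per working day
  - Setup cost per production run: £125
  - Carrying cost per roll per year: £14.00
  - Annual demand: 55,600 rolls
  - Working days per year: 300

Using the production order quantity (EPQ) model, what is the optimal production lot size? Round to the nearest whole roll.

1,211 rolls

Daily demand d = 55,600/300 = 185.333; p = 574; 1 − d/p = 0.67712
EPQ = √(2DS / (H(1 − d/p)))
    = √(2 × 55,600 × 125 / (14 × 0.67712)) ≈ 1,210.91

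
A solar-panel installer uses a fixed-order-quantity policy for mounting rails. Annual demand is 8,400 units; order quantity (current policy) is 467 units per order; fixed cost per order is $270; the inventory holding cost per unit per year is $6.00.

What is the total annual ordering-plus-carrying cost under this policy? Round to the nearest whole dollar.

$6,258

Orders/yr = 8,400/467 = 17.987; ordering cost = 17.987 × $270 = $4,856.53
Average inventory = 467/2 = 233.5; holding cost = 233.5 × $6 = $1,401.00
Total = $4,856.53 + $1,401.00 = $6,257.53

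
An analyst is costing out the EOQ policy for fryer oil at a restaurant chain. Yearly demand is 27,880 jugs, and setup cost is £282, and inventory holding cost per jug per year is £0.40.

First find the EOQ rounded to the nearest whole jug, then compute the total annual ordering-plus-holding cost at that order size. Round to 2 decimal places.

Q* = √(2·D·S / H) = √(2·27,880·282 / 0.4) = √39,310,800.0 ≈ 6,269.83 → Q = 6,270 jugs
Orders/yr = 27,880/6,270 = 4.447; ordering cost = 4.447 × £282 = £1,253.93
Average inventory = 6,270/2 = 3135; holding cost = 3135 × £0.4 = £1,254.00
Total = £1,253.93 + £1,254.00 = £2,507.93

£2,507.93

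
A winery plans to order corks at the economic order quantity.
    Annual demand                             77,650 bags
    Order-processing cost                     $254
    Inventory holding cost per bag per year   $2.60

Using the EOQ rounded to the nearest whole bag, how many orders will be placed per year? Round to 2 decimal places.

2DS/H = 2·77,650·254/2.6 = 15,171,615.38
EOQ = √15,171,615.38 ≈ 3,895.08 → Q = 3,895
Orders per year = D/Q = 77,650 / 3,895 = 19.936

19.94 orders per year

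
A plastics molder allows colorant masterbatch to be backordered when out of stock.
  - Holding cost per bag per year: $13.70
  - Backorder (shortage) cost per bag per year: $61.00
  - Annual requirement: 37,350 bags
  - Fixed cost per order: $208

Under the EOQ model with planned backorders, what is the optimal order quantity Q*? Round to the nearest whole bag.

1,178 bags

Basic EOQ = √(2·37,350·208/13.7) = 1,064.956
Backorder adjustment √((H+b)/b) = √((13.7+61)/61) = 1.1066
Q* = 1,064.956 × 1.1066 ≈ 1,178.49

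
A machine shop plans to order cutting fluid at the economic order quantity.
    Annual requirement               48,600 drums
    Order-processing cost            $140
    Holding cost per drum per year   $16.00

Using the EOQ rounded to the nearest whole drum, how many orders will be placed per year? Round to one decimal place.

52.7 orders per year

Optimal lot size Q* = (2 × 48,600 × $140 / $16)^½ ≈ 922.23 → Q = 922
Orders per year = D/Q = 48,600 / 922 = 52.711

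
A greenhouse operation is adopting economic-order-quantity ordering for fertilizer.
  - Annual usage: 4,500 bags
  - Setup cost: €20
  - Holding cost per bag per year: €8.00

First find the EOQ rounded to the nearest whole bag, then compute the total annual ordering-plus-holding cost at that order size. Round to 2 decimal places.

2DS/H = 2·4,500·20/8 = 22,500.00
EOQ = √22,500.00 ≈ 150.00 → Q = 150 bags
Annual ordering cost = (D/Q)·S = (4,500/150) × 20 = €600.00
Annual holding cost  = (Q/2)·H = (150/2) × 8 = €600.00
Total = €600.00 + €600.00 = €1,200.00

€1,200.00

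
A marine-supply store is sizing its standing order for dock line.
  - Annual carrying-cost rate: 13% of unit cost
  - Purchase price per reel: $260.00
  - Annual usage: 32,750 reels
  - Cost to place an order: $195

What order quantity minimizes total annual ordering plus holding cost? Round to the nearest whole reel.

615 reels

H = i·C = 0.13 × $260 = $33.8000 per reel-year
Optimal lot size Q* = (2 × 32,750 × $195 / $33.8)^½ ≈ 614.72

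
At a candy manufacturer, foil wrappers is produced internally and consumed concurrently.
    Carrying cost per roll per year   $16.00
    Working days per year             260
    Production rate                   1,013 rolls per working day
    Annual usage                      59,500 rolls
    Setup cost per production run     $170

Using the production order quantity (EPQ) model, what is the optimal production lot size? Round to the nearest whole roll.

Daily demand d = 59,500/260 = 228.846; p = 1013; 1 − d/p = 0.77409
EPQ = √(2DS / (H(1 − d/p)))
    = √(2 × 59,500 × 170 / (16 × 0.77409)) ≈ 1,278.03

1,278 rolls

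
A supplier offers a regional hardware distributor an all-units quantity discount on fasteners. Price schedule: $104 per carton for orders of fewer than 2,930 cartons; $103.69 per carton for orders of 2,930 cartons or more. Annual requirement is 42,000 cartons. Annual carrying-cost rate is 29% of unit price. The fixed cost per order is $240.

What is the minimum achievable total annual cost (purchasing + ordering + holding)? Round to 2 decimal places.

H₁ = 29%×$104 = $30.1600;  H₂ = 29%×$103.69 = $30.0701
EOQ₁ = √(2×42,000×240/30.1600) = 817.58  (< 2,930, feasible at tier 1)
EOQ₂ = √(2×42,000×240/30.0701) = 818.80  (< 2,930 → use Q = 2,930 at tier-2 price)
TC(tier 1 (EOQ₁), Q≈817.6) = $4,392,658.18
TC(tier 2, Q≈2,930.0) = $4,402,472.97
Minimum at tier 1 (EOQ₁): $4,392,658.18

$4,392,658.18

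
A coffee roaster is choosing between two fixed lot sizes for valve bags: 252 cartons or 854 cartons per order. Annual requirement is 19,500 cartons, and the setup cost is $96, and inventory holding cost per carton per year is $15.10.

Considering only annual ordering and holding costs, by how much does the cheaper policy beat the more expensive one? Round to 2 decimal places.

$691.43

For each Q, cost = (D/Q)·S + (Q/2)·H.
TC(252) = (19,500/252)×96 + (252/2)×15.1 = $9,331.17
TC(854) = (19,500/854)×96 + (854/2)×15.1 = $8,639.74
|ΔTC| = |$9,331.17 − $8,639.74| = $691.43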